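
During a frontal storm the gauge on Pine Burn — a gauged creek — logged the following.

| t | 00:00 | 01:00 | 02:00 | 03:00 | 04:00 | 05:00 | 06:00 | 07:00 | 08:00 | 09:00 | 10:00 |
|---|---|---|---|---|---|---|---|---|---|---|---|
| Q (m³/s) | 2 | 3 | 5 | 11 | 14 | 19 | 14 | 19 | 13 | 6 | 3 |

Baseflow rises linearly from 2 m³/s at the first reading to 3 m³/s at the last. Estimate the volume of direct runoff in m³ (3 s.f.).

Direct-runoff ordinates (Q − Q_b): 0.00, 0.90, 2.80, 8.70, 11.60, 16.50, 11.40, 16.30, 10.20, 3.10, 0.00 m³/s.
ΣQ_DR = 81.50 m³/s.
With Δt = 1 h = 3600 s, V = ΣQ_DR · Δt = 81.50 × 3600 = 2.93 × 10^5 m³.

V ≈ 2.93 × 10^5 m³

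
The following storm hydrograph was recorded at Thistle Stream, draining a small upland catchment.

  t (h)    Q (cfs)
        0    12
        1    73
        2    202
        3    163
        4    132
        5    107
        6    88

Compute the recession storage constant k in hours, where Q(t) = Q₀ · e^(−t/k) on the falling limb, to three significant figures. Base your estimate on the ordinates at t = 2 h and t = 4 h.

k ≈ 4.70 h

On the falling limb, Q drops from 202 to 132 cfs between t = 2 h and t = 4 h (Δt = 2 h).
k = −Δt / ln(Q₂/Q₁) = −2 / ln(132/202) = 4.70 h.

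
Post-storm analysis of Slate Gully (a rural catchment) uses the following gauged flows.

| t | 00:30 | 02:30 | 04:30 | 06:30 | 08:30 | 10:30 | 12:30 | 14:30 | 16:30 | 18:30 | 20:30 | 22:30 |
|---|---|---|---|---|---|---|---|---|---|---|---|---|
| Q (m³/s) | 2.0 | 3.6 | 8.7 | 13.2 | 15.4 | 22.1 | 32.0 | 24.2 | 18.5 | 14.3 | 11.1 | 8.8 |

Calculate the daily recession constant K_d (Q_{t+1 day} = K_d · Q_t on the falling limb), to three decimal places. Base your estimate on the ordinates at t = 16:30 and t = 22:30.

K_d ≈ 0.051

Between t = 16:30 and t = 22:30 the flow falls from 18.5 to 8.8 m³/s over 3×2 h = 6 h.
Per-interval ratio K = (8.8/18.5)^(1/3) = 0.7806; K_d = K^(24/2) = 0.051.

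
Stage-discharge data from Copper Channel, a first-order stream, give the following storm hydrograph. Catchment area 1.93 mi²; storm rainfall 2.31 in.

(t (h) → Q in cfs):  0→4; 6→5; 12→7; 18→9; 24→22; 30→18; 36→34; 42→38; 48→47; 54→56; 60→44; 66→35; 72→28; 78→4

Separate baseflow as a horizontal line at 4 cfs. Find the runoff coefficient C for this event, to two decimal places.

C ≈ 0.62

ΣQ_DR = 295.0 cfs; V = ΣQ_DR·Δt = 6.372 × 10^6 ft³.
Runoff depth d = V / A = 1.421 in.
C = d / P = 1.421 / 2.31 = 0.62.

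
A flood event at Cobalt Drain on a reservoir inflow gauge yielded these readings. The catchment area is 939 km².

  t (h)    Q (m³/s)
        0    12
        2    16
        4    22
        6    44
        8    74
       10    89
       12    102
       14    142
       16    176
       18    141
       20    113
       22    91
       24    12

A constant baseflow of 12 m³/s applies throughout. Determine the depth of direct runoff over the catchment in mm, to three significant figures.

Direct runoff: 0.0, 4.0, 10.0, 32.0, 62.0, 77.0, 90.0, 130.0, 164.0, 129.0, 101.0, 79.0, 0.0 m³/s; ΣQ_DR = 878.0 m³/s.
V = ΣQ_DR · Δt = 878.0 × 7200 s = 6.322 × 10^6 m³.
Over A = 939 km², depth = V / A = 6.73 mm.

d ≈ 6.73 mm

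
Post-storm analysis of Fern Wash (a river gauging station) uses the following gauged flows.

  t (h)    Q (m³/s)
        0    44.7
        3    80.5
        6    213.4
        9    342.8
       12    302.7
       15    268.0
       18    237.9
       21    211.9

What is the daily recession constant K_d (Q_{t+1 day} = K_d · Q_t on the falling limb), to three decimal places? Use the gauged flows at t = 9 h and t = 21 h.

K_d ≈ 0.382

Between t = 9 h and t = 21 h the flow falls from 342.8 to 211.9 m³/s over 4×3 h = 12 h.
Per-interval ratio K = (211.9/342.8)^(1/4) = 0.8867; K_d = K^(24/3) = 0.382.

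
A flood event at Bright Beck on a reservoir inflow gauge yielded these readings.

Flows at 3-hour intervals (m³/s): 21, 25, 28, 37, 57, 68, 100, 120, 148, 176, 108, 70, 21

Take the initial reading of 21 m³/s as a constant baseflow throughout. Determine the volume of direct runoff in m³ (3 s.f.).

V ≈ 7.62 × 10^6 m³

Direct-runoff ordinates (Q − Q_b): 0.0, 4.0, 7.0, 16.0, 36.0, 47.0, 79.0, 99.0, 127.0, 155.0, 87.0, 49.0, 0.0 m³/s.
ΣQ_DR = 706.0 m³/s.
With Δt = 3 h = 10800 s, V = ΣQ_DR · Δt = 706.0 × 10800 = 7.62 × 10^6 m³.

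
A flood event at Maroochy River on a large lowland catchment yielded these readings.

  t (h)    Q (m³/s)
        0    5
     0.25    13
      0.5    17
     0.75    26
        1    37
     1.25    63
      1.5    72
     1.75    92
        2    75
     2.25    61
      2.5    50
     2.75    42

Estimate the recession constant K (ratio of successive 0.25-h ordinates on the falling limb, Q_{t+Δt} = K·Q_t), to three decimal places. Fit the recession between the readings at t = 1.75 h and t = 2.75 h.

K ≈ 0.822

Using the recession-limb readings at t = 1.75 h and t = 2.75 h: Q falls from 92 to 42 m³/s over 4 intervals.
K = (Q₂/Q₁)^(1/4) = (42/92)^(1/4) = 0.822.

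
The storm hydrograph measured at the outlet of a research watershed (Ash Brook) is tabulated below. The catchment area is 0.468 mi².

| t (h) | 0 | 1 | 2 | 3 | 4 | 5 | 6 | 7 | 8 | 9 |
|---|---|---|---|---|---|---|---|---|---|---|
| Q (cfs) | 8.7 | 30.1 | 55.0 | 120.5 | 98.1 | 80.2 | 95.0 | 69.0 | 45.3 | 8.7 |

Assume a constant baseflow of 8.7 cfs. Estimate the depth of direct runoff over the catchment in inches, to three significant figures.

d ≈ 1.73 in

Direct runoff: 0.0, 21.4, 46.3, 111.8, 89.4, 71.5, 86.3, 60.3, 36.6, 0.0 cfs; ΣQ_DR = 523.6 cfs.
V = ΣQ_DR · Δt = 523.6 × 3600 s = 1.885 × 10^6 ft³.
Over A = 0.468 mi², depth = V / A = 1.73 in.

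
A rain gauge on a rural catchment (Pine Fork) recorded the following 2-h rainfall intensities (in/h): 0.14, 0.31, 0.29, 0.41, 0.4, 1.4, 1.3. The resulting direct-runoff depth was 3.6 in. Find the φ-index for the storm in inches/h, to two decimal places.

φ ≈ 0.45 in/h

Only the 2 blocks with intensity above φ contribute runoff: 1.4, 1.3 in/h.
Σ(I−φ)·Δt = d  ⇒  (1.4+1.3 − 2φ)·2 = 3.6
φ = (2.700 − 3.6/2) / 2 = 0.45 in/h.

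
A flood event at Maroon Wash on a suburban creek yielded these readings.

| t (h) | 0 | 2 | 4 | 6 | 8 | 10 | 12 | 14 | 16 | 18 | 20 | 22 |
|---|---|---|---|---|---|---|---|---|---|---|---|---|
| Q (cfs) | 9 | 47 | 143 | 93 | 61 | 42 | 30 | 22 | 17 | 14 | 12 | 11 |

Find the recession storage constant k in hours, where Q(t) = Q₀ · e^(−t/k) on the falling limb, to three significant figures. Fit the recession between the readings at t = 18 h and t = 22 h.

k ≈ 16.6 h

On the falling limb, Q drops from 14 to 11 cfs between t = 18 h and t = 22 h (Δt = 4 h).
k = −Δt / ln(Q₂/Q₁) = −4 / ln(11/14) = 16.6 h.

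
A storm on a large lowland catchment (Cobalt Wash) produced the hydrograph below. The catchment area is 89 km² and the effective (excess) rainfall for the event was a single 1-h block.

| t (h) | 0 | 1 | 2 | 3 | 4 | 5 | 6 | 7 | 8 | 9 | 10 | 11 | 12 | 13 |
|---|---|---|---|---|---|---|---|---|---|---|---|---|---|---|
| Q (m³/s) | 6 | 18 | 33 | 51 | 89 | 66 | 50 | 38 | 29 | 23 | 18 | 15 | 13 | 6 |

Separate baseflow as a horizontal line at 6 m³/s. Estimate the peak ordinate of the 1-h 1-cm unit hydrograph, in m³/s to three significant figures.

U_p ≈ 55.3 m³/s

Direct runoff: 0.0, 12.0, 27.0, 45.0, 83.0, 60.0, 44.0, 32.0, 23.0, 17.0, 12.0, 9.0, 7.0, 0.0 m³/s; ΣQ_DR = 371.0 m³/s, peak = 83.0 m³/s.
Runoff depth d = ΣQ_DR·Δt / A = 371.0 × 3600 / (89 km²) = 15.01 mm.
The 1-cm UH is the DRH scaled by (10 mm)/d, so U_p = 83.0 × 10/15.01 = 55.3 m³/s.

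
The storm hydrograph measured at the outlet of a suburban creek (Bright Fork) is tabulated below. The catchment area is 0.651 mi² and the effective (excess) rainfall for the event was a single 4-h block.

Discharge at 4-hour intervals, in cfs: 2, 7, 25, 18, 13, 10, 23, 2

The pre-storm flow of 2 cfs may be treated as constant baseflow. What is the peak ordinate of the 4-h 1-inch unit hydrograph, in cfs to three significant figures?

Direct runoff: 0.0, 5.0, 23.0, 16.0, 11.0, 8.0, 21.0, 0.0 cfs; ΣQ_DR = 84.00 cfs, peak = 23.0 cfs.
Runoff depth d = ΣQ_DR·Δt / A = 84.00 × 14400 / (0.651 mi²) = 0.7998 in.
The 1-inch UH is the DRH scaled by (1 in)/d, so U_p = 23.0 × 1/0.7998 = 28.8 cfs.

U_p ≈ 28.8 cfs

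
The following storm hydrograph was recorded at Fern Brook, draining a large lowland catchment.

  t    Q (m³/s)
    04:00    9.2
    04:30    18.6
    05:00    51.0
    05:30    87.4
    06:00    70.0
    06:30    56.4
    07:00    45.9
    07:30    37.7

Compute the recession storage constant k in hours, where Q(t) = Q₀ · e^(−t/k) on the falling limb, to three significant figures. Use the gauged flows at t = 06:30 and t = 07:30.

On the falling limb, Q drops from 56.4 to 37.7 m³/s between t = 06:30 and t = 07:30 (Δt = 1 h).
k = −Δt / ln(Q₂/Q₁) = −1 / ln(37.7/56.4) = 2.48 h.

k ≈ 2.48 h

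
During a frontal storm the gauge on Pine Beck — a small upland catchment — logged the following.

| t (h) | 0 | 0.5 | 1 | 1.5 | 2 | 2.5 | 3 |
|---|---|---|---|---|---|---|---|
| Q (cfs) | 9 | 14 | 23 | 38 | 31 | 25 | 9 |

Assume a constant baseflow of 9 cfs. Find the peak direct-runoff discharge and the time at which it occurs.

Subtracting baseflow gives direct-runoff ordinates: 0.0, 5.0, 14.0, 29.0, 22.0, 16.0, 0.0 cfs.
The maximum is 29.0 cfs, occurring at the reading for t = 1.5 h.

Q_p = 29.0 cfs at t = 1.5 h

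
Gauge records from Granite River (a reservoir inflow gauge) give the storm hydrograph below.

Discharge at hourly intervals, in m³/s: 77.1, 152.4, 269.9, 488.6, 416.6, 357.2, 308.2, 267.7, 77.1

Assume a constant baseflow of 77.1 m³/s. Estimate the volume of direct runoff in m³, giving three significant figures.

V ≈ 6.20 × 10^6 m³

Direct-runoff ordinates (Q − Q_b): 0.0, 75.3, 192.8, 411.5, 339.5, 280.1, 231.1, 190.6, 0.0 m³/s.
ΣQ_DR = 1721 m³/s.
With Δt = 1 h = 3600 s, V = ΣQ_DR · Δt = 1721 × 3600 = 6.20 × 10^6 m³.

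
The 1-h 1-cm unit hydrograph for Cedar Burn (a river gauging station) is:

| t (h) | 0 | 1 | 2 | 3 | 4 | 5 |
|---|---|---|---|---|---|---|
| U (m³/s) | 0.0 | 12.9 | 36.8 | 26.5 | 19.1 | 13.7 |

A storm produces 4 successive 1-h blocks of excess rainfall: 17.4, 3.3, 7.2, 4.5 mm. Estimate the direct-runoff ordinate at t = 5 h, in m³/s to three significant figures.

By discrete convolution, Q_j = Σ (P_i / 10 mm) · U_{j−i}.
At t = 5 h (j=5): Q = (17.4/10)·13.7 + (3.3/10)·19.1 + (7.2/10)·26.5 + (4.5/10)·36.8 = 65.8 m³/s.

Q ≈ 65.8 m³/s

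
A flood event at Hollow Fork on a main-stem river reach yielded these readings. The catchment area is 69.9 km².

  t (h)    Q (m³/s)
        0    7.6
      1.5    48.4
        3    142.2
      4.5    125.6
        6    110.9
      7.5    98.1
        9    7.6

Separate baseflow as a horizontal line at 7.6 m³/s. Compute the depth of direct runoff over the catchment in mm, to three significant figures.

d ≈ 37.6 mm

Direct runoff: 0.0, 40.8, 134.6, 118.0, 103.3, 90.5, 0.0 m³/s; ΣQ_DR = 487.2 m³/s.
V = ΣQ_DR · Δt = 487.2 × 5400 s = 2.631 × 10^6 m³.
Over A = 69.9 km², depth = V / A = 37.6 mm.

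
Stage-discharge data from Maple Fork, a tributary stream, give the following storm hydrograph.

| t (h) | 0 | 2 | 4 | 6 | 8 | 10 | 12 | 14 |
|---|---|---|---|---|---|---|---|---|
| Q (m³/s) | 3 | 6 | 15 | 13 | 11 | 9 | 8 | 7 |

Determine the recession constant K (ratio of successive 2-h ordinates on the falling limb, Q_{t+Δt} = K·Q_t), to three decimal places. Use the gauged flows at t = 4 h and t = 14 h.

K ≈ 0.859

Using the recession-limb readings at t = 4 h and t = 14 h: Q falls from 15 to 7 m³/s over 5 intervals.
K = (Q₂/Q₁)^(1/5) = (7/15)^(1/5) = 0.859.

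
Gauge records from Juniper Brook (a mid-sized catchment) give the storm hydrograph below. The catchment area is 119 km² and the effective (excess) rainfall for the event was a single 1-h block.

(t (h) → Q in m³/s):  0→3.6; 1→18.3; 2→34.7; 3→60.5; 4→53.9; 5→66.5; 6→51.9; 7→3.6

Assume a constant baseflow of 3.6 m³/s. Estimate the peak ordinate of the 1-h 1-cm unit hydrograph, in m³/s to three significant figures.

U_p ≈ 78.7 m³/s

Direct runoff: 0.0, 14.7, 31.1, 56.9, 50.3, 62.9, 48.3, 0.0 m³/s; ΣQ_DR = 264.2 m³/s, peak = 62.9 m³/s.
Runoff depth d = ΣQ_DR·Δt / A = 264.2 × 3600 / (119 km²) = 7.993 mm.
The 1-cm UH is the DRH scaled by (10 mm)/d, so U_p = 62.9 × 10/7.993 = 78.7 m³/s.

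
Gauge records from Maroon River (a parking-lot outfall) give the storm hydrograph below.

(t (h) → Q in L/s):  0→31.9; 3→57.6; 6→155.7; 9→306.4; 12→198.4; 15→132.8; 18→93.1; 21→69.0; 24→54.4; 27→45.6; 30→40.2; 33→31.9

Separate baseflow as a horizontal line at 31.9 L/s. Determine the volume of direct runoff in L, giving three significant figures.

Direct-runoff ordinates (Q − Q_b): 0.0, 25.7, 123.8, 274.5, 166.5, 100.9, 61.2, 37.1, 22.5, 13.7, 8.3, 0.0 L/s.
ΣQ_DR = 834.2 L/s.
With Δt = 3 h = 10800 s, V = ΣQ_DR · Δt = 834.2 × 10800 = 9.01 × 10^6 L.

V ≈ 9.01 × 10^6 L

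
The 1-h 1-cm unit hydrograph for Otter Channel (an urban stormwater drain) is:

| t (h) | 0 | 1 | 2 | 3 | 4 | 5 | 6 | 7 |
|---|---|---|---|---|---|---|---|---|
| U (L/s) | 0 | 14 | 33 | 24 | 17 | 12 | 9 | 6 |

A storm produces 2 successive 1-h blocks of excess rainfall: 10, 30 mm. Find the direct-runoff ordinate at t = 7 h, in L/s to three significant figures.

Q ≈ 33.0 L/s

By discrete convolution, Q_j = Σ (P_i / 10 mm) · U_{j−i}.
At t = 7 h (j=7): Q = (10/10)·6 + (30/10)·9 = 33.0 L/s.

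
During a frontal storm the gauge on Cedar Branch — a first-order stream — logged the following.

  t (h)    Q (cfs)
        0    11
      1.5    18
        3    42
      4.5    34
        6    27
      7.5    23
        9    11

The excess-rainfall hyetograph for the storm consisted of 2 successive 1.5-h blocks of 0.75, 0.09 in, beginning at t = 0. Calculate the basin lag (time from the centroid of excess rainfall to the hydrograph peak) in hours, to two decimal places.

t_L ≈ 2.09 h

Centroid of excess rainfall: t_c = Σ P_i·t̄_i / ΣP_i = 0.9107 h (block centres at 0.75, 2.25 h).
Hydrograph peak occurs at t = 3 h, so basin lag t_L = 3 − 0.9107 = 2.09 h.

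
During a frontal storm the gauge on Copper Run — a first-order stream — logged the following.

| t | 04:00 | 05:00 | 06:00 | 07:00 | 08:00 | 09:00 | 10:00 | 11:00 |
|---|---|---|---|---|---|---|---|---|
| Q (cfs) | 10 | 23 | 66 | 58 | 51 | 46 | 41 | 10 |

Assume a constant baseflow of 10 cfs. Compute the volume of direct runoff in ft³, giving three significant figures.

V ≈ 8.10 × 10^5 ft³

Direct-runoff ordinates (Q − Q_b): 0.0, 13.0, 56.0, 48.0, 41.0, 36.0, 31.0, 0.0 cfs.
ΣQ_DR = 225.0 cfs.
With Δt = 1 h = 3600 s, V = ΣQ_DR · Δt = 225.0 × 3600 = 8.10 × 10^5 ft³.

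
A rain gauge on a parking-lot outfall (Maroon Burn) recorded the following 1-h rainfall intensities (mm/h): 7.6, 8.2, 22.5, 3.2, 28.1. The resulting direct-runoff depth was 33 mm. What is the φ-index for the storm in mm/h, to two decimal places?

φ ≈ 8.80 mm/h

Only the 2 blocks with intensity above φ contribute runoff: 22.5, 28.1 mm/h.
Σ(I−φ)·Δt = d  ⇒  (22.5+28.1 − 2φ)·1 = 33
φ = (50.60 − 33/1) / 2 = 8.80 mm/h.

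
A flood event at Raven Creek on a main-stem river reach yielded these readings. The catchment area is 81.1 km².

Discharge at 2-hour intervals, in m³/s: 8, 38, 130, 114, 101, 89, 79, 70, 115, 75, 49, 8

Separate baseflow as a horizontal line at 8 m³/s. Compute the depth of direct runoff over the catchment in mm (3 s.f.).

d ≈ 69.2 mm

Direct runoff: 0.0, 30.0, 122.0, 106.0, 93.0, 81.0, 71.0, 62.0, 107.0, 67.0, 41.0, 0.0 m³/s; ΣQ_DR = 780.0 m³/s.
V = ΣQ_DR · Δt = 780.0 × 7200 s = 5.616 × 10^6 m³.
Over A = 81.1 km², depth = V / A = 69.2 mm.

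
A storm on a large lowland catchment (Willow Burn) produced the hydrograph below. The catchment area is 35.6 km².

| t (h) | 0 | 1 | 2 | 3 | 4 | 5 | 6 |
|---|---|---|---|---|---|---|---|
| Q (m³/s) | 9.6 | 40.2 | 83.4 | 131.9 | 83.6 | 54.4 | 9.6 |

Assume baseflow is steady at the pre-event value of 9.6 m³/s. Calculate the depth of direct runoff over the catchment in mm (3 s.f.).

Direct runoff: 0.0, 30.6, 73.8, 122.3, 74.0, 44.8, 0.0 m³/s; ΣQ_DR = 345.5 m³/s.
V = ΣQ_DR · Δt = 345.5 × 3600 s = 1.244 × 10^6 m³.
Over A = 35.6 km², depth = V / A = 34.9 mm.

d ≈ 34.9 mm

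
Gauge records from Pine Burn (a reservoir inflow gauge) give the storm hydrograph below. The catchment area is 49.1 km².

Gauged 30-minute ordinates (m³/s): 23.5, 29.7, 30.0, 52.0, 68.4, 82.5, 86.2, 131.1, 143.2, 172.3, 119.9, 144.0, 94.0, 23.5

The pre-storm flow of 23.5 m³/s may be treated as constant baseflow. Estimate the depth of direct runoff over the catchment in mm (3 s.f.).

d ≈ 31.9 mm

Direct runoff: 0.0, 6.2, 6.5, 28.5, 44.9, 59.0, 62.7, 107.6, 119.7, 148.8, 96.4, 120.5, 70.5, 0.0 m³/s; ΣQ_DR = 871.3 m³/s.
V = ΣQ_DR · Δt = 871.3 × 1800 s = 1.568 × 10^6 m³.
Over A = 49.1 km², depth = V / A = 31.9 mm.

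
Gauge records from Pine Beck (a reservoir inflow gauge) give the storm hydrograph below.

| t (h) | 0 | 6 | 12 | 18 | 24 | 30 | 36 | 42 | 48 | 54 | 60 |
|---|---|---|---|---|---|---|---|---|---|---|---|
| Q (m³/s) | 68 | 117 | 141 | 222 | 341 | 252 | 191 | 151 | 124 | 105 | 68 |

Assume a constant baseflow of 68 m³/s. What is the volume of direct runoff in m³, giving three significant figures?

Direct-runoff ordinates (Q − Q_b): 0.0, 49.0, 73.0, 154.0, 273.0, 184.0, 123.0, 83.0, 56.0, 37.0, 0.0 m³/s.
ΣQ_DR = 1032 m³/s.
With Δt = 6 h = 21600 s, V = ΣQ_DR · Δt = 1032 × 21600 = 2.23 × 10^7 m³.

V ≈ 2.23 × 10^7 m³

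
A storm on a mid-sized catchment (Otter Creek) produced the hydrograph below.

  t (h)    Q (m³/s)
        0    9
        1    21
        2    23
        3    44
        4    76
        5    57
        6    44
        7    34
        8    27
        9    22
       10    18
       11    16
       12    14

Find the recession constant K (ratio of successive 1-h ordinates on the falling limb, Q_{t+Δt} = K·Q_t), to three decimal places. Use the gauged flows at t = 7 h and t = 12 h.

K ≈ 0.837

Using the recession-limb readings at t = 7 h and t = 12 h: Q falls from 34 to 14 m³/s over 5 intervals.
K = (Q₂/Q₁)^(1/5) = (14/34)^(1/5) = 0.837.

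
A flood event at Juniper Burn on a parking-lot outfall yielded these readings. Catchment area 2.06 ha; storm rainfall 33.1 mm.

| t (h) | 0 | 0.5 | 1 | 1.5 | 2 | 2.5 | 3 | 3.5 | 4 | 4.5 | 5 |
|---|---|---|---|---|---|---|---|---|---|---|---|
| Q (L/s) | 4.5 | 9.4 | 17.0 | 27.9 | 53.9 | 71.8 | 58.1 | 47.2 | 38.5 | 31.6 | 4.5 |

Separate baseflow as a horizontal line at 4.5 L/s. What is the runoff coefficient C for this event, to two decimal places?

ΣQ_DR = 314.9 L/s; V = ΣQ_DR·Δt = 5.668 × 10^5 L.
Runoff depth d = V / A = 27.52 mm.
C = d / P = 27.52 / 33.1 = 0.83.

C ≈ 0.83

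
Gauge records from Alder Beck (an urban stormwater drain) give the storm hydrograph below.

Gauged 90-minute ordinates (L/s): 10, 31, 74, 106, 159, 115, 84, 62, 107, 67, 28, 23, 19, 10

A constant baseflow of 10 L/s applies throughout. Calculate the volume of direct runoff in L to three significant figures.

V ≈ 4.08 × 10^6 L

Direct-runoff ordinates (Q − Q_b): 0.0, 21.0, 64.0, 96.0, 149.0, 105.0, 74.0, 52.0, 97.0, 57.0, 18.0, 13.0, 9.0, 0.0 L/s.
ΣQ_DR = 755.0 L/s.
With Δt = 1.5 h = 5400 s, V = ΣQ_DR · Δt = 755.0 × 5400 = 4.08 × 10^6 L.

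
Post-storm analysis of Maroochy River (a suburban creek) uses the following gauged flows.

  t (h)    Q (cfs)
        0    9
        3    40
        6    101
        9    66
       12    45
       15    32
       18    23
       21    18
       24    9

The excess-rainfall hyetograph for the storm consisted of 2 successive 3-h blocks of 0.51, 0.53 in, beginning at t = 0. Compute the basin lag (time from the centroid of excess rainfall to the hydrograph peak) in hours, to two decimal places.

t_L ≈ 2.97 h

Centroid of excess rainfall: t_c = Σ P_i·t̄_i / ΣP_i = 3.0288 h (block centres at 1.5, 4.5 h).
Hydrograph peak occurs at t = 6 h, so basin lag t_L = 6 − 3.0288 = 2.97 h.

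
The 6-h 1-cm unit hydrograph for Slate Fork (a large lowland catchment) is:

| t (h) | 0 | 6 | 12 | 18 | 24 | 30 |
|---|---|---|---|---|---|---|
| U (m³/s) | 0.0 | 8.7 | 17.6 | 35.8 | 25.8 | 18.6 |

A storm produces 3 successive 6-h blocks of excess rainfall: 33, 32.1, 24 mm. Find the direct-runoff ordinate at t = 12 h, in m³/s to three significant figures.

Q ≈ 86.0 m³/s

By discrete convolution, Q_j = Σ (P_i / 10 mm) · U_{j−i}.
At t = 12 h (j=2): Q = (33/10)·17.6 + (32.1/10)·8.7 + (24/10)·0.0 = 86.0 m³/s.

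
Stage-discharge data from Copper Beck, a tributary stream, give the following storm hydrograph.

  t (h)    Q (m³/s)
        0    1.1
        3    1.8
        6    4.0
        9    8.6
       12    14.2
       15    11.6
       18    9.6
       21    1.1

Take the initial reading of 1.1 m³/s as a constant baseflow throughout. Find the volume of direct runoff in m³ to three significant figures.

V ≈ 4.67 × 10^5 m³

Direct-runoff ordinates (Q − Q_b): 0.0, 0.7, 2.9, 7.5, 13.1, 10.5, 8.5, 0.0 m³/s.
ΣQ_DR = 43.20 m³/s.
With Δt = 3 h = 10800 s, V = ΣQ_DR · Δt = 43.20 × 10800 = 4.67 × 10^5 m³.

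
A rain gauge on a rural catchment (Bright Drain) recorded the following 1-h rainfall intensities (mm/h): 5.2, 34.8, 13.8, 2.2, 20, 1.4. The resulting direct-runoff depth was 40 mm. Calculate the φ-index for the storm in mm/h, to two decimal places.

φ ≈ 9.53 mm/h

Only the 3 blocks with intensity above φ contribute runoff: 34.8, 13.8, 20 mm/h.
Σ(I−φ)·Δt = d  ⇒  (34.8+13.8+20 − 3φ)·1 = 40
φ = (68.60 − 40/1) / 3 = 9.53 mm/h.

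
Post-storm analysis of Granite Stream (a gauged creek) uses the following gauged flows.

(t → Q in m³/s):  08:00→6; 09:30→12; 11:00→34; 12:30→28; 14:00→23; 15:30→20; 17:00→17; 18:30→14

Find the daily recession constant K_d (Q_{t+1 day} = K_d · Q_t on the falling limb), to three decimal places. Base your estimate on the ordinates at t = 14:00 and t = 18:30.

Between t = 14:00 and t = 18:30 the flow falls from 23 to 14 m³/s over 3×1.5 h = 4.5 h.
Per-interval ratio K = (14/23)^(1/3) = 0.8475; K_d = K^(24/1.5) = 0.071.

K_d ≈ 0.071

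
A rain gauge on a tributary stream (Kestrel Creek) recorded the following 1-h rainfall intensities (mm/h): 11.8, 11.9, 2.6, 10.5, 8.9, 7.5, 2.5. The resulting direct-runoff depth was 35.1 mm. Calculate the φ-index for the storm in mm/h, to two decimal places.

φ ≈ 3.10 mm/h

Only the 5 blocks with intensity above φ contribute runoff: 11.8, 11.9, 10.5, 8.9, 7.5 mm/h.
Σ(I−φ)·Δt = d  ⇒  (11.8+11.9+10.5+8.9+7.5 − 5φ)·1 = 35.1
φ = (50.60 − 35.1/1) / 5 = 3.10 mm/h.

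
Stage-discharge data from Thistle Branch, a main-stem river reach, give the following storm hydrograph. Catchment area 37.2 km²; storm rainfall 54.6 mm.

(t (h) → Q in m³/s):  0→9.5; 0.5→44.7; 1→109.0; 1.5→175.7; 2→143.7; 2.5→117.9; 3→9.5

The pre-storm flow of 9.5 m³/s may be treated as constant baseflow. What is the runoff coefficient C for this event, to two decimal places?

C ≈ 0.48

ΣQ_DR = 543.5 m³/s; V = ΣQ_DR·Δt = 9.783 × 10^5 m³.
Runoff depth d = V / A = 26.30 mm.
C = d / P = 26.30 / 54.6 = 0.48.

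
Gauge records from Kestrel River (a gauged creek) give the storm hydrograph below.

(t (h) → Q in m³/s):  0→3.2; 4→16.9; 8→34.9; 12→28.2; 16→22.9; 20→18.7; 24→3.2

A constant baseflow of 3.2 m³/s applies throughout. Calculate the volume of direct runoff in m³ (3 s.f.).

V ≈ 1.52 × 10^6 m³

Direct-runoff ordinates (Q − Q_b): 0.0, 13.7, 31.7, 25.0, 19.7, 15.5, 0.0 m³/s.
ΣQ_DR = 105.6 m³/s.
With Δt = 4 h = 14400 s, V = ΣQ_DR · Δt = 105.6 × 14400 = 1.52 × 10^6 m³.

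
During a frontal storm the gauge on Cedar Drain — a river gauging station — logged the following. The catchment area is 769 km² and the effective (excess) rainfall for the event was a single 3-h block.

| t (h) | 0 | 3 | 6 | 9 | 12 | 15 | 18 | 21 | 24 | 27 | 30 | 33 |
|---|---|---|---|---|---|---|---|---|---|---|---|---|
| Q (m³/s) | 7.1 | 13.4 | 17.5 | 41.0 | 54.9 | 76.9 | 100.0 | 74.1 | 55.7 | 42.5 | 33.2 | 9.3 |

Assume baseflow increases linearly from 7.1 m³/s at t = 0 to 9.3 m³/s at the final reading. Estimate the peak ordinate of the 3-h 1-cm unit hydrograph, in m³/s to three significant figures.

Direct runoff: 0.00, 6.10, 10.00, 33.30, 47.00, 68.80, 91.70, 65.60, 47.00, 33.60, 24.10, 0.00 m³/s; ΣQ_DR = 427.2 m³/s, peak = 91.70 m³/s.
Runoff depth d = ΣQ_DR·Δt / A = 427.2 × 10800 / (769 km²) = 6.000 mm.
The 1-cm UH is the DRH scaled by (10 mm)/d, so U_p = 91.70 × 10/6.000 = 153 m³/s.

U_p ≈ 153 m³/s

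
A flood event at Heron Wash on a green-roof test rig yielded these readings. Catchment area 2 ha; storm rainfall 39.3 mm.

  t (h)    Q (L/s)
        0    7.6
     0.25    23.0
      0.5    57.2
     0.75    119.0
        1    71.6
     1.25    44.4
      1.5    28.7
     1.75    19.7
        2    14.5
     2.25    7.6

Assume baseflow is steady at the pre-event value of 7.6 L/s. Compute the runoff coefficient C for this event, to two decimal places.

C ≈ 0.36

ΣQ_DR = 317.3 L/s; V = ΣQ_DR·Δt = 2.856 × 10^5 L.
Runoff depth d = V / A = 14.28 mm.
C = d / P = 14.28 / 39.3 = 0.36.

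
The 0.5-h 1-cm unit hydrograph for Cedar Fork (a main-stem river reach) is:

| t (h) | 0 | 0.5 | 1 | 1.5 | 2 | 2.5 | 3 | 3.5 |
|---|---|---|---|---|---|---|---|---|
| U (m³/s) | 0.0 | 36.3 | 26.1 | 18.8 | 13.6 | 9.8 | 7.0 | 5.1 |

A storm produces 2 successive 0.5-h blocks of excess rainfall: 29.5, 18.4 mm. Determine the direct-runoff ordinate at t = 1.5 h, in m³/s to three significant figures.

By discrete convolution, Q_j = Σ (P_i / 10 mm) · U_{j−i}.
At t = 1.5 h (j=3): Q = (29.5/10)·18.8 + (18.4/10)·26.1 = 103 m³/s.

Q ≈ 103 m³/s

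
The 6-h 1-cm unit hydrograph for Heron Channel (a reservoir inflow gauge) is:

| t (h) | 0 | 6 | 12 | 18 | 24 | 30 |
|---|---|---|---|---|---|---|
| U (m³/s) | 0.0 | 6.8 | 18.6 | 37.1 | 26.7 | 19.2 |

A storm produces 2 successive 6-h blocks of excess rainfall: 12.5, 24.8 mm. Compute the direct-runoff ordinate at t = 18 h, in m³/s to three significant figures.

Q ≈ 92.5 m³/s

By discrete convolution, Q_j = Σ (P_i / 10 mm) · U_{j−i}.
At t = 18 h (j=3): Q = (12.5/10)·37.1 + (24.8/10)·18.6 = 92.5 m³/s.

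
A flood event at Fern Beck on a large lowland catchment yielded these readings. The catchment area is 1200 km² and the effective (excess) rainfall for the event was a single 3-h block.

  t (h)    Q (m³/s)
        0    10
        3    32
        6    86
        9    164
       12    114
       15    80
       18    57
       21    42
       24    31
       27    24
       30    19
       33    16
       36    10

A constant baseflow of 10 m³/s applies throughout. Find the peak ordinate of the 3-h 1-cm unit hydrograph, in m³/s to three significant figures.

Direct runoff: 0.0, 22.0, 76.0, 154.0, 104.0, 70.0, 47.0, 32.0, 21.0, 14.0, 9.0, 6.0, 0.0 m³/s; ΣQ_DR = 555.0 m³/s, peak = 154.0 m³/s.
Runoff depth d = ΣQ_DR·Δt / A = 555.0 × 10800 / (1200 km²) = 4.995 mm.
The 1-cm UH is the DRH scaled by (10 mm)/d, so U_p = 154.0 × 10/4.995 = 308 m³/s.

U_p ≈ 308 m³/s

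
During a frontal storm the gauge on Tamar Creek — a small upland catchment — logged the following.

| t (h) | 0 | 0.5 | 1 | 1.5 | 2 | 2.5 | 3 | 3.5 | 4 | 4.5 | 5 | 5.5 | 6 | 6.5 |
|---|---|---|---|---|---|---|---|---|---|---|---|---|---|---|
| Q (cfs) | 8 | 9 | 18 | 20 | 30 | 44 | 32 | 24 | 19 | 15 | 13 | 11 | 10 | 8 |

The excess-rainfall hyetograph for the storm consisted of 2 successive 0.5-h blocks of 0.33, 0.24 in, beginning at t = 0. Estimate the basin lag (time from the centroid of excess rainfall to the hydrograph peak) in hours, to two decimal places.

Centroid of excess rainfall: t_c = Σ P_i·t̄_i / ΣP_i = 0.4605 h (block centres at 0.25, 0.75 h).
Hydrograph peak occurs at t = 2.5 h, so basin lag t_L = 2.5 − 0.4605 = 2.04 h.

t_L ≈ 2.04 h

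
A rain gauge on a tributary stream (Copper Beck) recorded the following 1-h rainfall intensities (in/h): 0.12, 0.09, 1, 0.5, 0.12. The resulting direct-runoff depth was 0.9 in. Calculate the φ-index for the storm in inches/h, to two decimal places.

φ ≈ 0.30 in/h

Only the 2 blocks with intensity above φ contribute runoff: 1, 0.5 in/h.
Σ(I−φ)·Δt = d  ⇒  (1+0.5 − 2φ)·1 = 0.9
φ = (1.500 − 0.9/1) / 2 = 0.30 in/h.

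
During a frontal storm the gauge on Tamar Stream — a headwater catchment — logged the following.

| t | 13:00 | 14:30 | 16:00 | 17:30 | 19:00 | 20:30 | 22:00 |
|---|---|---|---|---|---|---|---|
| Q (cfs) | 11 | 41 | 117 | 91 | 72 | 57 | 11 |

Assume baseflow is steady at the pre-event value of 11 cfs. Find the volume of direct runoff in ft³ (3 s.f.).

Direct-runoff ordinates (Q − Q_b): 0.0, 30.0, 106.0, 80.0, 61.0, 46.0, 0.0 cfs.
ΣQ_DR = 323.0 cfs.
With Δt = 1.5 h = 5400 s, V = ΣQ_DR · Δt = 323.0 × 5400 = 1.74 × 10^6 ft³.

V ≈ 1.74 × 10^6 ft³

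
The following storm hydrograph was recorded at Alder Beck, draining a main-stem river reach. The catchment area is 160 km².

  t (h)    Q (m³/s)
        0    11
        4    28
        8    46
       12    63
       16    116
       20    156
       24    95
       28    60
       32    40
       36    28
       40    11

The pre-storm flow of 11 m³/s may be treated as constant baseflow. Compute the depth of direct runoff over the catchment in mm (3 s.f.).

Direct runoff: 0.0, 17.0, 35.0, 52.0, 105.0, 145.0, 84.0, 49.0, 29.0, 17.0, 0.0 m³/s; ΣQ_DR = 533.0 m³/s.
V = ΣQ_DR · Δt = 533.0 × 14400 s = 7.675 × 10^6 m³.
Over A = 160 km², depth = V / A = 48.0 mm.

d ≈ 48.0 mm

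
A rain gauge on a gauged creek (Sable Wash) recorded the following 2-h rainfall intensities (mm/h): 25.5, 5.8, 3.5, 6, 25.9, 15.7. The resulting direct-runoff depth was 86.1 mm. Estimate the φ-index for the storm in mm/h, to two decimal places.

φ ≈ 8.02 mm/h

Only the 3 blocks with intensity above φ contribute runoff: 25.5, 25.9, 15.7 mm/h.
Σ(I−φ)·Δt = d  ⇒  (25.5+25.9+15.7 − 3φ)·2 = 86.1
φ = (67.10 − 86.1/2) / 3 = 8.02 mm/h.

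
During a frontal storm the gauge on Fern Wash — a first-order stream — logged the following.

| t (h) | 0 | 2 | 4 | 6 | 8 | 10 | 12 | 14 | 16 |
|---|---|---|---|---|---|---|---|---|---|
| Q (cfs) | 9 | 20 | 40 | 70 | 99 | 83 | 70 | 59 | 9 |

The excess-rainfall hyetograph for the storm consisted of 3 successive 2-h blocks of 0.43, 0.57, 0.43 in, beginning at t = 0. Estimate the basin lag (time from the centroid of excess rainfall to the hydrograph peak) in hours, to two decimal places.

Centroid of excess rainfall: t_c = Σ P_i·t̄_i / ΣP_i = 3.0000 h (block centres at 1, 3, 5 h).
Hydrograph peak occurs at t = 8 h, so basin lag t_L = 8 − 3.0000 = 5.00 h.

t_L ≈ 5.00 h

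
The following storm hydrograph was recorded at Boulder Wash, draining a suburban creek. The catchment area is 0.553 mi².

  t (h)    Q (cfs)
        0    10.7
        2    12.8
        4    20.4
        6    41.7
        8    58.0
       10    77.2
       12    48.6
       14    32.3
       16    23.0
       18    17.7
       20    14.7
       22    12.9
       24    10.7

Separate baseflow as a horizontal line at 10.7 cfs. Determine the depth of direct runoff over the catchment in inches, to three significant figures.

d ≈ 1.35 in

Direct runoff: 0.0, 2.1, 9.7, 31.0, 47.3, 66.5, 37.9, 21.6, 12.3, 7.0, 4.0, 2.2, 0.0 cfs; ΣQ_DR = 241.6 cfs.
V = ΣQ_DR · Δt = 241.6 × 7200 s = 1.740 × 10^6 ft³.
Over A = 0.553 mi², depth = V / A = 1.35 in.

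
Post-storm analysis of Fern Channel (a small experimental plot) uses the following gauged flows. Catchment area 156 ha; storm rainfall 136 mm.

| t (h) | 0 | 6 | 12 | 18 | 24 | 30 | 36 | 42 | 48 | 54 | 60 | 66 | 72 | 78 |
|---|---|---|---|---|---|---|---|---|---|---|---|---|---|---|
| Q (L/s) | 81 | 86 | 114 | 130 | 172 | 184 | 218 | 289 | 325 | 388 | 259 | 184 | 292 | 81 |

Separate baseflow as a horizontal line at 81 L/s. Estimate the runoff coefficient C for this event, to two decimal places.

C ≈ 0.17

ΣQ_DR = 1669 L/s; V = ΣQ_DR·Δt = 3.605 × 10^7 L.
Runoff depth d = V / A = 23.11 mm.
C = d / P = 23.11 / 136 = 0.17.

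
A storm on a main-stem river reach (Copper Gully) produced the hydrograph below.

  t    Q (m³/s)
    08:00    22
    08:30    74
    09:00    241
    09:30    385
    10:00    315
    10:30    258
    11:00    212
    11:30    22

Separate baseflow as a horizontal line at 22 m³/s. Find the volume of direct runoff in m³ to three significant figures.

Direct-runoff ordinates (Q − Q_b): 0.0, 52.0, 219.0, 363.0, 293.0, 236.0, 190.0, 0.0 m³/s.
ΣQ_DR = 1353 m³/s.
With Δt = 0.5 h = 1800 s, V = ΣQ_DR · Δt = 1353 × 1800 = 2.44 × 10^6 m³.

V ≈ 2.44 × 10^6 m³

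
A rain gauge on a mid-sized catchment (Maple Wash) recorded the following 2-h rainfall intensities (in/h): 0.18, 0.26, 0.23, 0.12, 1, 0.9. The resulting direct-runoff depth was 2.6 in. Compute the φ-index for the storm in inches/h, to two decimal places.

φ ≈ 0.30 in/h

Only the 2 blocks with intensity above φ contribute runoff: 1, 0.9 in/h.
Σ(I−φ)·Δt = d  ⇒  (1+0.9 − 2φ)·2 = 2.6
φ = (1.900 − 2.6/2) / 2 = 0.30 in/h.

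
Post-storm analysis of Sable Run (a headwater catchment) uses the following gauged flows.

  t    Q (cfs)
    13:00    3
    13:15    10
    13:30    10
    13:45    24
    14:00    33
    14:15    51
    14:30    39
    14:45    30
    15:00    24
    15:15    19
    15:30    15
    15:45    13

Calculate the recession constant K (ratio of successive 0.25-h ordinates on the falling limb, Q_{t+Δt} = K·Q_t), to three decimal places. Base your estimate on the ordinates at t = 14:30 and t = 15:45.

Using the recession-limb readings at t = 14:30 and t = 15:45: Q falls from 39 to 13 cfs over 5 intervals.
K = (Q₂/Q₁)^(1/5) = (13/39)^(1/5) = 0.803.

K ≈ 0.803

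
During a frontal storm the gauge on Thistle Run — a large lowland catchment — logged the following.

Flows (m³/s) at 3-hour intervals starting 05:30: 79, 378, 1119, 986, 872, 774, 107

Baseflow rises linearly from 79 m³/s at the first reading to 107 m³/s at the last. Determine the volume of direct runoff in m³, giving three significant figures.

V ≈ 3.96 × 10^7 m³

Direct-runoff ordinates (Q − Q_b): 0.00, 294.33, 1030.67, 893.00, 774.33, 671.67, 0.00 m³/s.
ΣQ_DR = 3664 m³/s.
With Δt = 3 h = 10800 s, V = ΣQ_DR · Δt = 3664 × 10800 = 3.96 × 10^7 m³.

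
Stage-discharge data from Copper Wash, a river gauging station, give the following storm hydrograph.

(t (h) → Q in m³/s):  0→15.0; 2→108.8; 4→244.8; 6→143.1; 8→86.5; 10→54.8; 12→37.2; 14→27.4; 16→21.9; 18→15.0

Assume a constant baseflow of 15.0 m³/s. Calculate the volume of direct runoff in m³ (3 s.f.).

V ≈ 4.35 × 10^6 m³

Direct-runoff ordinates (Q − Q_b): 0.0, 93.8, 229.8, 128.1, 71.5, 39.8, 22.2, 12.4, 6.9, 0.0 m³/s.
ΣQ_DR = 604.5 m³/s.
With Δt = 2 h = 7200 s, V = ΣQ_DR · Δt = 604.5 × 7200 = 4.35 × 10^6 m³.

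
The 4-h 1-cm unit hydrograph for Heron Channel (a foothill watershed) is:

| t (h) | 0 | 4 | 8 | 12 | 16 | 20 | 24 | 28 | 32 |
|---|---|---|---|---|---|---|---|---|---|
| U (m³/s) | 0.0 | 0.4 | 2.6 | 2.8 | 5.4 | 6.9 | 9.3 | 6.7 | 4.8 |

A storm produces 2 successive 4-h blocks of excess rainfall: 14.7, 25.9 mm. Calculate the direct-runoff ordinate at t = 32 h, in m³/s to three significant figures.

Q ≈ 24.4 m³/s

By discrete convolution, Q_j = Σ (P_i / 10 mm) · U_{j−i}.
At t = 32 h (j=8): Q = (14.7/10)·4.8 + (25.9/10)·6.7 = 24.4 m³/s.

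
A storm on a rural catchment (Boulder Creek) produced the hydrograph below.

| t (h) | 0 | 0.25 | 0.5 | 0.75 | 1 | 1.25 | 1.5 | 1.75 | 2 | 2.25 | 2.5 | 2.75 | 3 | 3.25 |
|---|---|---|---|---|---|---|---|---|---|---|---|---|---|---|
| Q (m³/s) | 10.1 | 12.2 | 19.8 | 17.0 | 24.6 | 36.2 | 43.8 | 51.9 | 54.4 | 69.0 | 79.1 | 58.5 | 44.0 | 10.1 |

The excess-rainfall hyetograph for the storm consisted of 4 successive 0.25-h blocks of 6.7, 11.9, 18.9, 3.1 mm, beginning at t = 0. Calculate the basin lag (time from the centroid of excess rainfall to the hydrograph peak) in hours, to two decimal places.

t_L ≈ 2.01 h

Centroid of excess rainfall: t_c = Σ P_i·t̄_i / ΣP_i = 0.4883 h (block centres at 0.125, 0.375, 0.625, 0.875 h).
Hydrograph peak occurs at t = 2.5 h, so basin lag t_L = 2.5 − 0.4883 = 2.01 h.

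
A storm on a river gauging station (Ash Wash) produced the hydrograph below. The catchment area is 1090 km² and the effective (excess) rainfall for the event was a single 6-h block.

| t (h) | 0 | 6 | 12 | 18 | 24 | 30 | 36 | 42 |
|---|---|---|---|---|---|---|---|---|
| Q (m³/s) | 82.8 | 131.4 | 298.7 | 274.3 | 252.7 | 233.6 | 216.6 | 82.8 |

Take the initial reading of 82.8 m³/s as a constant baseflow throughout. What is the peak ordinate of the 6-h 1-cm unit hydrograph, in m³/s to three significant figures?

U_p ≈ 120 m³/s

Direct runoff: 0.0, 48.6, 215.9, 191.5, 169.9, 150.8, 133.8, 0.0 m³/s; ΣQ_DR = 910.5 m³/s, peak = 215.9 m³/s.
Runoff depth d = ΣQ_DR·Δt / A = 910.5 × 21600 / (1090 km²) = 18.04 mm.
The 1-cm UH is the DRH scaled by (10 mm)/d, so U_p = 215.9 × 10/18.04 = 120 m³/s.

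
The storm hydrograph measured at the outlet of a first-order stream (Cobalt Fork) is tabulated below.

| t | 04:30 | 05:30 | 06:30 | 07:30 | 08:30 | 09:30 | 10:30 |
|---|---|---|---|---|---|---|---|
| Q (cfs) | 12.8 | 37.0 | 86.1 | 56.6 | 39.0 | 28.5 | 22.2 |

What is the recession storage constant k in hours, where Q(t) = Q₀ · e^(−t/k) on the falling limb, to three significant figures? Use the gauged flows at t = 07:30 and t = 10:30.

On the falling limb, Q drops from 56.6 to 22.2 cfs between t = 07:30 and t = 10:30 (Δt = 3 h).
k = −Δt / ln(Q₂/Q₁) = −3 / ln(22.2/56.6) = 3.21 h.

k ≈ 3.21 h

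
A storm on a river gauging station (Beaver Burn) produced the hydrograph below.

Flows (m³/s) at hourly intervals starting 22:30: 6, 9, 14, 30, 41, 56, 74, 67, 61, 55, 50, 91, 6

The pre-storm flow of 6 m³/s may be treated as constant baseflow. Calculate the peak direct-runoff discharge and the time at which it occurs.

Q_p = 85.0 m³/s at t = 09:30

Subtracting baseflow gives direct-runoff ordinates: 0.0, 3.0, 8.0, 24.0, 35.0, 50.0, 68.0, 61.0, 55.0, 49.0, 44.0, 85.0, 0.0 m³/s.
The maximum is 85.0 m³/s, occurring at the reading for t = 09:30.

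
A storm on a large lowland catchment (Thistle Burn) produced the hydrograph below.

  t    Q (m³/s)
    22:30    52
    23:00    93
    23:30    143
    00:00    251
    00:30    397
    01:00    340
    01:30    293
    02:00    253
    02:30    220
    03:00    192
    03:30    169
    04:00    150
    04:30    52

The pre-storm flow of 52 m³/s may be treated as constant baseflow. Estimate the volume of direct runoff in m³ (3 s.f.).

Direct-runoff ordinates (Q − Q_b): 0.0, 41.0, 91.0, 199.0, 345.0, 288.0, 241.0, 201.0, 168.0, 140.0, 117.0, 98.0, 0.0 m³/s.
ΣQ_DR = 1929 m³/s.
With Δt = 0.5 h = 1800 s, V = ΣQ_DR · Δt = 1929 × 1800 = 3.47 × 10^6 m³.

V ≈ 3.47 × 10^6 m³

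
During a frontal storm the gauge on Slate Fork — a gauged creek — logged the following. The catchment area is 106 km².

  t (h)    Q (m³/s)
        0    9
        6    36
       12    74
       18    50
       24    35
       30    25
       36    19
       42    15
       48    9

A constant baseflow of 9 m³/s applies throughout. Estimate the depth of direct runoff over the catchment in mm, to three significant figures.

Direct runoff: 0.0, 27.0, 65.0, 41.0, 26.0, 16.0, 10.0, 6.0, 0.0 m³/s; ΣQ_DR = 191.0 m³/s.
V = ΣQ_DR · Δt = 191.0 × 21600 s = 4.126 × 10^6 m³.
Over A = 106 km², depth = V / A = 38.9 mm.

d ≈ 38.9 mm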